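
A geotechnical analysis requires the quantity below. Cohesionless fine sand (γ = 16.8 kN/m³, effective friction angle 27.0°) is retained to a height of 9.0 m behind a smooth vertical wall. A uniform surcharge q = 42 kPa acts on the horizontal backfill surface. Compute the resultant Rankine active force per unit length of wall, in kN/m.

K_a = tan²(45° − φ/2) = 0.3755.
Soil triangle: ½ K_a γ H² = 0.5×0.3755×16.8×9.0² = 255.5 kN/m.
Surcharge rectangle: K_a q H = 0.3755×42×9.0 = 141.9 kN/m.
Total = 255.5 + 141.9 = 397.5 kN/m.

397 kN/m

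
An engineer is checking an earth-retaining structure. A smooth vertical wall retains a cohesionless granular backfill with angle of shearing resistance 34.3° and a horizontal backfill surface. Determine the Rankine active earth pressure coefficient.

K_a = (1 − sin φ)/(1 + sin φ) = (1 − sin 34.3°)/(1 + sin 34.3°) = 0.2792.

0.279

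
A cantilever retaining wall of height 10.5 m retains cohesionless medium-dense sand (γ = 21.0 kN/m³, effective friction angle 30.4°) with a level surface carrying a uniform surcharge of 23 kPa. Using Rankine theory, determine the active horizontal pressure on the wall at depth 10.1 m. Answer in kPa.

K_a = (1 − sin φ)/(1 + sin φ) = 0.3280.
σ_v = γz + q = 21.0 × 10.1 + 23 = 235.1 kPa.
σ_h = K_a σ_v = 0.3280 × 235.1 = 77.11 kPa.

77.1 kPa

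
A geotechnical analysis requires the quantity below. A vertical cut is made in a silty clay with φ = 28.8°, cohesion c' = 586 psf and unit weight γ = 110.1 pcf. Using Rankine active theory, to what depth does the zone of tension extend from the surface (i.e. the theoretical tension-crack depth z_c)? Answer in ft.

K_a = tan²(45° − 28.8°/2) = 0.3498; √K_a = 0.5914.
The active pressure is zero where K_a γ z = 2c√K_a, so z_c = 2c/(γ√K_a) = 2×586/(110.1×0.5914) = 18.00 ft.

18.0 ft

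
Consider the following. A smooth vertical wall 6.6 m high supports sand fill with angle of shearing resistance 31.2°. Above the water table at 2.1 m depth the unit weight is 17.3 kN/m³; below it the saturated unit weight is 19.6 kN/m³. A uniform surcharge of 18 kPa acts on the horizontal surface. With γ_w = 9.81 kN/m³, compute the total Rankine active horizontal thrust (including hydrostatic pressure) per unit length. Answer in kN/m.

233 kN/m

K_a = tan²(45° − φ/2) = 0.3175.
γ' = 19.6 − 9.81 = 9.790 kN/m³. h₂ = H − d_w = 4.5 m.
σ'_h: at surface K_a·q = 5.715; at WT K_a(q+γd_w) = 17.25; at base K_a(q+γd_w+γ'h₂) = 31.24 kPa.
P₁ = ½(5.715+17.25)×2.1 = 24.11; P₂ = ½(17.25+31.24)×4.5 = 109.1; P_w = ½γ_w h₂² = 99.33.
Total = 24.11+109.1+99.33 = 232.5 kN/m.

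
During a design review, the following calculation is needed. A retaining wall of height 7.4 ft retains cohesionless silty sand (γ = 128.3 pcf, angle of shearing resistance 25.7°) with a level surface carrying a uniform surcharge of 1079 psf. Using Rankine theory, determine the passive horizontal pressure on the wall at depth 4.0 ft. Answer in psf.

4030 psf

K_p = (1 + sin φ)/(1 − sin φ) = 2.531.
σ_v = γz + q = 128.3 × 4.0 + 1079 = 1592 psf.
σ_h = K_p σ_v = 2.531 × 1592 = 4031 psf.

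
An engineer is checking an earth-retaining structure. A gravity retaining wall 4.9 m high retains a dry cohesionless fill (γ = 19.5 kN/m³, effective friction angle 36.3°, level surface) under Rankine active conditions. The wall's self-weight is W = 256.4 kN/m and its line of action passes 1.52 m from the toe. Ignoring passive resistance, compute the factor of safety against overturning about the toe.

K_a = tan²(45° − 36.3°/2) = 0.2563.
P_a = ½K_aγH² = 0.5×0.2563×19.5×4.9² = 59.99 kN/m, acting at H/3 = 1.633 m above the base.
Overturning moment M_o = P_a × H/3 = 59.99 × 1.633 = 97.99.
Resisting moment M_r = W × 1.52 = 256.4 × 1.52 = 389.7.
FS_overturning = M_r/M_o = 389.7/97.99 = 3.977.

3.98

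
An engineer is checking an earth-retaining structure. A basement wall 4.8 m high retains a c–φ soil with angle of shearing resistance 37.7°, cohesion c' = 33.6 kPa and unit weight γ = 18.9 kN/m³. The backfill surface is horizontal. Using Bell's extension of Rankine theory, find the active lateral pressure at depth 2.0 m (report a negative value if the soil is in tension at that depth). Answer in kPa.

K_a = (1 − sin φ)/(1 + sin φ) = 0.2411.
σ_a = K_a γ z − 2c√K_a = 0.2411×18.9×2.0 − 2×33.6×0.4910 = -23.88 kPa.

-23.9 kPa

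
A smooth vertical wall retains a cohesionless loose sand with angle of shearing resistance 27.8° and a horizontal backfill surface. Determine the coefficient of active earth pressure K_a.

0.364

K_a = (1 − sin φ)/(1 + sin φ) = (1 − sin 27.8°)/(1 + sin 27.8°) = 0.3639.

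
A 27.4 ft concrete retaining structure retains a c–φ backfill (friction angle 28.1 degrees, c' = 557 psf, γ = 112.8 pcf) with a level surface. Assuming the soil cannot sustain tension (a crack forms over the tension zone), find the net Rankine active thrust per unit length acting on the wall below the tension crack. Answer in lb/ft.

2420 lb/ft

K_a = 0.3596; √K_a = 0.5997.
Tension-crack depth z_c = 2c/(γ√K_a) = 2×557/(112.8×0.5997) = 16.47 ft.
σ_a at base = K_a γ H − 2c√K_a = 0.3596×112.8×27.4 − 2×557×0.5997 = 443.4 psf.
P_a = ½ × 443.4 × (H − z_c) = 0.5×443.4×10.93 = 2424 lb/ft.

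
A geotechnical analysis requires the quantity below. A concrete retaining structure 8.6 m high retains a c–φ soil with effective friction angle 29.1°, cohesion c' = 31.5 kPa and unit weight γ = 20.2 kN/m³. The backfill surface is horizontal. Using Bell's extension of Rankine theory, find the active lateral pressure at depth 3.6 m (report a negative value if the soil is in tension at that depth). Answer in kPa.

K_a = (1 − sin φ)/(1 + sin φ) = 0.3456.
σ_a = K_a γ z − 2c√K_a = 0.3456×20.2×3.6 − 2×31.5×0.5879 = -11.90 kPa.

-11.9 kPa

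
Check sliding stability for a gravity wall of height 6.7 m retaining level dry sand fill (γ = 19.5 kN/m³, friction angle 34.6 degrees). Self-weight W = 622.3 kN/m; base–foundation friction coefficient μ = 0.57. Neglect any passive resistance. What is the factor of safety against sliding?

K_a = tan²(45° − 34.6°/2) = 0.2756.
P_a = ½K_aγH² = 0.5×0.2756×19.5×6.7² = 120.6 kN/m, acting at H/3 = 2.233 m above the base.
FS_sliding = μW / P_a = 0.57×622.3 / 120.6 = 2.940.

2.94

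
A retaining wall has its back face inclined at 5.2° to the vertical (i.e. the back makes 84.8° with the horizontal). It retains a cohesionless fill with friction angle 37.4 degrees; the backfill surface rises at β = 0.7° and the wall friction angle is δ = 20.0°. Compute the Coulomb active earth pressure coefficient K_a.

0.261

K_a = sin²(α+φ) / [sin²α · sin(α−δ) · (1 + √{sin(φ+δ)sin(φ−β) / (sin(α−δ)sin(α+β))})²].
With α = 84.8°, φ = 37.4°, δ = 20.0°, β = 0.7°: K_a = 0.2614.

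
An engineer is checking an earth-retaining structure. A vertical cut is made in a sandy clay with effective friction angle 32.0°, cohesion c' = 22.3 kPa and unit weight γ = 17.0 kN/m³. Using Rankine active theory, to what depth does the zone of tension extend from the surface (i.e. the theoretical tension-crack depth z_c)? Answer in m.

K_a = tan²(45° − 32.0°/2) = 0.3073; √K_a = 0.5543.
The active pressure is zero where K_a γ z = 2c√K_a, so z_c = 2c/(γ√K_a) = 2×22.3/(17.0×0.5543) = 4.733 m.

4.73 m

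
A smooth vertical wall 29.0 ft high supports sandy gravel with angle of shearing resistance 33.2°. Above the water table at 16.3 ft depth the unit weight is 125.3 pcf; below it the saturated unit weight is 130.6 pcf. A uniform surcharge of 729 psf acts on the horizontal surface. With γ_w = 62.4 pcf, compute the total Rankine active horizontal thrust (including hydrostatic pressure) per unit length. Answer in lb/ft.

25300 lb/ft

K_a = tan²(45° − φ/2) = 0.2924.
γ' = 130.6 − 62.4 = 68.20 pcf. h₂ = H − d_w = 12.7 ft.
σ'_h: at surface K_a·q = 213.1; at WT K_a(q+γd_w) = 810.2; at base K_a(q+γd_w+γ'h₂) = 1063 psf.
P₁ = ½(213.1+810.2)×16.3 = 8340; P₂ = ½(810.2+1063)×12.7 = 11900; P_w = ½γ_w h₂² = 5032.
Total = 8340+11900+5032 = 25270 lb/ft.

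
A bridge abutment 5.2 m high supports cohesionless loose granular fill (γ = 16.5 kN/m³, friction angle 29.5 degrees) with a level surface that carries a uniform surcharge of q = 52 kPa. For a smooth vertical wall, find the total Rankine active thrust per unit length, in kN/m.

168 kN/m

K_a = tan²(45° − φ/2) = 0.3401.
Soil triangle: ½ K_a γ H² = 0.5×0.3401×16.5×5.2² = 75.87 kN/m.
Surcharge rectangle: K_a q H = 0.3401×52×5.2 = 91.96 kN/m.
Total = 75.87 + 91.96 = 167.8 kN/m.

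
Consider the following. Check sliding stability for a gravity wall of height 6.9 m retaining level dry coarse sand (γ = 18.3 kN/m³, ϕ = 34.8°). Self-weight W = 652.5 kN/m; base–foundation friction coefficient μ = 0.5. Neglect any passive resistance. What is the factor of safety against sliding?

K_a = tan²(45° − 34.8°/2) = 0.2733.
P_a = ½K_aγH² = 0.5×0.2733×18.3×6.9² = 119.1 kN/m, acting at H/3 = 2.300 m above the base.
FS_sliding = μW / P_a = 0.5×652.5 / 119.1 = 2.740.

2.74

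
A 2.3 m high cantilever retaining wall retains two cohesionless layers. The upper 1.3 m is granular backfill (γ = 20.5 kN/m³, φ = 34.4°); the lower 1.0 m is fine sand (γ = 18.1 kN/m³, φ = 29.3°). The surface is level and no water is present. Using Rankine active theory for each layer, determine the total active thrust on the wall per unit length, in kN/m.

K_a1 = tan²(45°−34.4°/2) = 0.2780; K_a2 = tan²(45°−29.3°/2) = 0.3428.
Layer 1: σ at base = K_a1 γ₁ h₁ = 7.408 kPa; P₁ = ½×7.408×1.3 = 4.815.
Layer 2: σ_v at top = γ₁h₁ = 26.65; σ_h top = K_a2×26.65 = 9.137; σ_h base = K_a2×(26.65+18.1×1.0) = 15.34.
P₂ = ½(9.137+15.34)×1.0 = 12.24. Total P_a = 4.815+12.24 = 17.05 kN/m.

17.1 kN/m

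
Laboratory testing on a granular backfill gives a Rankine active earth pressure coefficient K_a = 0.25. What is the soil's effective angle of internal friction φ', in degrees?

36.9°

K_a = tan²(45° − φ/2) ⇒ 45° − φ/2 = arctan(√0.25) = 26.57°.
φ = 2(45° − 26.57°) = 36.87°.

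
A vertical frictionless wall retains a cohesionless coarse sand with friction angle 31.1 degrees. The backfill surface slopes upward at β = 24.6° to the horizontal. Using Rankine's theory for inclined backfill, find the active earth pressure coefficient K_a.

K_a = cos β · (cos β − √(cos²β − cos²φ)) / (cos β + √(cos²β − cos²φ)).
cos β = 0.9092, cos φ = 0.8563, √(cos²β − cos²φ) = 0.3058.
K_a = 0.9092 × (0.9092 − 0.3058)/(0.9092 + 0.3058) = 0.4516.

0.452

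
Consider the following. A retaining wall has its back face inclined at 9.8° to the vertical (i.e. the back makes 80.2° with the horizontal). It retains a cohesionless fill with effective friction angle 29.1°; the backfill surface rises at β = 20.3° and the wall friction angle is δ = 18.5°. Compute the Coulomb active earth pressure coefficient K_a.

0.562

K_a = sin²(α+φ) / [sin²α · sin(α−δ) · (1 + √{sin(φ+δ)sin(φ−β) / (sin(α−δ)sin(α+β))})²].
With α = 80.2°, φ = 29.1°, δ = 18.5°, β = 20.3°: K_a = 0.5623.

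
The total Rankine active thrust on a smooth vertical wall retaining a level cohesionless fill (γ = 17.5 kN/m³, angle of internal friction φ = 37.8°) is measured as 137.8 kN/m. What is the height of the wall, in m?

K_a = 0.2400. P_a = ½ K_a γ H² ⇒ H = √(2P_a/(K_a γ)).
H = √(2×137.8/(0.2400×17.5)) = 8.101 m.

8.10 m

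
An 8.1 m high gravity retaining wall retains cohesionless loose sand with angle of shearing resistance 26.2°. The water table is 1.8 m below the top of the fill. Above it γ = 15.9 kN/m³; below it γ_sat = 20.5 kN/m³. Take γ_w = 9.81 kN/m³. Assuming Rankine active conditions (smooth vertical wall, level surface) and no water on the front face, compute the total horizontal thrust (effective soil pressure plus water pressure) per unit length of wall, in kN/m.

357 kN/m

K_a = tan²(45° − φ/2) = 0.3874.
γ' = 20.5 − 9.81 = 10.69 kN/m³. Depth below WT = 6.3 m.
σ'_h at WT = K_a γ d_w = 11.09 kPa; at base = 11.09 + K_a γ' × 6.3 = 37.18 kPa.
P₁ (0–1.8 m) = ½×11.09×1.8 = 9.980. P₂ (1.8–8.1 m) = ½(11.09+37.18)×6.3 = 152.0.
P_w = ½ γ_w h₂² = 0.5×9.81×6.3² = 194.7. Total = 9.980+152.0+194.7 = 356.7 kN/m.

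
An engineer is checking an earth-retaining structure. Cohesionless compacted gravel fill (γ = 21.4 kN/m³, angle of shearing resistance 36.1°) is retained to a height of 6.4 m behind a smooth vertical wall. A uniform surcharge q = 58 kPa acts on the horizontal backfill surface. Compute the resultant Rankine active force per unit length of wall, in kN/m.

K_a = tan²(45° − φ/2) = 0.2585.
Soil triangle: ½ K_a γ H² = 0.5×0.2585×21.4×6.4² = 113.3 kN/m.
Surcharge rectangle: K_a q H = 0.2585×58×6.4 = 95.95 kN/m.
Total = 113.3 + 95.95 = 209.2 kN/m.

209 kN/m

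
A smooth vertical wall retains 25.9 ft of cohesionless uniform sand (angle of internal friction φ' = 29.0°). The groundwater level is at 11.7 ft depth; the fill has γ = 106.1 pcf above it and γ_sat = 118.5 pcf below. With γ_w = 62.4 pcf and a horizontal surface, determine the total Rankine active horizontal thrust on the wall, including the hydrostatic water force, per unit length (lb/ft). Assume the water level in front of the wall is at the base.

K_a = tan²(45° − φ/2) = 0.3470.
γ' = 118.5 − 62.4 = 56.10 pcf. Depth below WT = 14.2 ft.
σ'_h at WT = K_a γ d_w = 430.7 psf; at base = 430.7 + K_a γ' × 14.2 = 707.1 psf.
P₁ (0–11.7 ft) = ½×430.7×11.7 = 2520. P₂ (11.7–25.9 ft) = ½(430.7+707.1)×14.2 = 8079.
P_w = ½ γ_w h₂² = 0.5×62.4×14.2² = 6291. Total = 2520+8079+6291 = 16890 lb/ft.

16900 lb/ft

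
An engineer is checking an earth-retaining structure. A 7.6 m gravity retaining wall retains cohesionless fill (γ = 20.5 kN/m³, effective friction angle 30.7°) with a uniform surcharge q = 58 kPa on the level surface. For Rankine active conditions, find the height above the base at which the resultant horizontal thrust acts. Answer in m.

K_a = 0.3240.
Triangular part P₁ = ½K_aγH² = 191.8 at H/3 = 2.533 m; rectangular part P₂ = K_a q H = 142.8 at H/2 = 3.800 m.
ȳ = (P₁·2.533 + P₂·3.800)/(P₁+P₂) = 3.074 m.

3.07 m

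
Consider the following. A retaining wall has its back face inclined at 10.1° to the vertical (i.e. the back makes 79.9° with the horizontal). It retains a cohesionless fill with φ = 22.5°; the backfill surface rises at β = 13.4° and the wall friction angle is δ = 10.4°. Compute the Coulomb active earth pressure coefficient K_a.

0.619

K_a = sin²(α+φ) / [sin²α · sin(α−δ) · (1 + √{sin(φ+δ)sin(φ−β) / (sin(α−δ)sin(α+β))})²].
With α = 79.9°, φ = 22.5°, δ = 10.4°, β = 13.4°: K_a = 0.6188.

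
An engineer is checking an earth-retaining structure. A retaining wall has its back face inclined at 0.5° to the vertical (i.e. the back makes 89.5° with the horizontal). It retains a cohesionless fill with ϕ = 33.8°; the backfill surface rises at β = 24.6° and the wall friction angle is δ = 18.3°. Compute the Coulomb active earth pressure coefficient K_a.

K_a = sin²(α+φ) / [sin²α · sin(α−δ) · (1 + √{sin(φ+δ)sin(φ−β) / (sin(α−δ)sin(α+β))})²].
With α = 89.5°, φ = 33.8°, δ = 18.3°, β = 24.6°: K_a = 0.3864.

0.386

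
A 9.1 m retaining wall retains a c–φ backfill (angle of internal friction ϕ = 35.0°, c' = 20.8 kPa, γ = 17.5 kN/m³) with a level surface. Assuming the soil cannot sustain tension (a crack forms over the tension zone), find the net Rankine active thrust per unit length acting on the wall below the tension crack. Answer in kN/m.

K_a = 0.2710; √K_a = 0.5206.
Tension-crack depth z_c = 2c/(γ√K_a) = 2×20.8/(17.5×0.5206) = 4.566 m.
σ_a at base = K_a γ H − 2c√K_a = 0.2710×17.5×9.1 − 2×20.8×0.5206 = 21.50 kPa.
P_a = ½ × 21.50 × (H − z_c) = 0.5×21.50×4.534 = 48.73 kN/m.

48.7 kN/m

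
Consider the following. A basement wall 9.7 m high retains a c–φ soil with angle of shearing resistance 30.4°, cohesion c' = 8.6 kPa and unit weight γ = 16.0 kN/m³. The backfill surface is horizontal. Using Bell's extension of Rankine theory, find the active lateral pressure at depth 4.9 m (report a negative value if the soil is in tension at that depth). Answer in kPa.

15.9 kPa

K_a = (1 − sin φ)/(1 + sin φ) = 0.3280.
σ_a = K_a γ z − 2c√K_a = 0.3280×16.0×4.9 − 2×8.6×0.5727 = 15.86 kPa.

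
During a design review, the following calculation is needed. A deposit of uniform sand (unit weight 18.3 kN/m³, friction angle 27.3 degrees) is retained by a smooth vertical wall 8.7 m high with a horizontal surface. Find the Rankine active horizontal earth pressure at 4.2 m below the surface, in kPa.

28.5 kPa

K_a = (1 − sin φ)/(1 + sin φ) = 0.3711.
σ_h = K_a γ z = 0.3711 × 18.3 × 4.2 = 28.53 kPa.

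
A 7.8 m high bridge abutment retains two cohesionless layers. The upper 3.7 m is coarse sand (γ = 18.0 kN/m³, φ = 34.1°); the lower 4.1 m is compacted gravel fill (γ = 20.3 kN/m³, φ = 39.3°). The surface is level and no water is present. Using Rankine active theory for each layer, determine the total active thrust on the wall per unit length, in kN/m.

K_a1 = tan²(45°−34.1°/2) = 0.2815; K_a2 = tan²(45°−39.3°/2) = 0.2245.
Layer 1: σ at base = K_a1 γ₁ h₁ = 18.75 kPa; P₁ = ½×18.75×3.7 = 34.69.
Layer 2: σ_v at top = γ₁h₁ = 66.60; σ_h top = K_a2×66.60 = 14.95; σ_h base = K_a2×(66.60+20.3×4.1) = 33.63.
P₂ = ½(14.95+33.63)×4.1 = 99.59. Total P_a = 34.69+99.59 = 134.3 kN/m.

134 kN/m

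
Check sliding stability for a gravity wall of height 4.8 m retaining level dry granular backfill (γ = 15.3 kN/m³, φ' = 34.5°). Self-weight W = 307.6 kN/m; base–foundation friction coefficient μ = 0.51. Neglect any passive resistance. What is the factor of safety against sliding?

3.22

K_a = tan²(45° − 34.5°/2) = 0.2768.
P_a = ½K_aγH² = 0.5×0.2768×15.3×4.8² = 48.79 kN/m, acting at H/3 = 1.600 m above the base.
FS_sliding = μW / P_a = 0.51×307.6 / 48.79 = 3.215.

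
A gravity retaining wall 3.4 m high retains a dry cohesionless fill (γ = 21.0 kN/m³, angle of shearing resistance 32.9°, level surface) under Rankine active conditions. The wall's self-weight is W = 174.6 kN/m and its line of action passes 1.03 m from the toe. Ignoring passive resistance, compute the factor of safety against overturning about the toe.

K_a = tan²(45° − 32.9°/2) = 0.2960.
P_a = ½K_aγH² = 0.5×0.2960×21.0×3.4² = 35.93 kN/m, acting at H/3 = 1.133 m above the base.
Overturning moment M_o = P_a × H/3 = 35.93 × 1.133 = 40.72.
Resisting moment M_r = W × 1.03 = 174.6 × 1.03 = 179.8.
FS_overturning = M_r/M_o = 179.8/40.72 = 4.416.

4.42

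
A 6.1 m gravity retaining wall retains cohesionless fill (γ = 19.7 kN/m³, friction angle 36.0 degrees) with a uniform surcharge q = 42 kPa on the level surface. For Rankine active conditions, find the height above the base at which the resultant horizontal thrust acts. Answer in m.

2.45 m

K_a = 0.2596.
Triangular part P₁ = ½K_aγH² = 95.15 at H/3 = 2.033 m; rectangular part P₂ = K_a q H = 66.51 at H/2 = 3.050 m.
ȳ = (P₁·2.033 + P₂·3.050)/(P₁+P₂) = 2.452 m.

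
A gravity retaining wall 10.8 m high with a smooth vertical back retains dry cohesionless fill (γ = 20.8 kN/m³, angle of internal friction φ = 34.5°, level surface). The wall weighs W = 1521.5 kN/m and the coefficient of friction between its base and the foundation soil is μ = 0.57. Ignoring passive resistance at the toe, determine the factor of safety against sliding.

K_a = tan²(45° − 34.5°/2) = 0.2768.
P_a = ½K_aγH² = 0.5×0.2768×20.8×10.8² = 335.8 kN/m, acting at H/3 = 3.600 m above the base.
FS_sliding = μW / P_a = 0.57×1521.5 / 335.8 = 2.583.

2.58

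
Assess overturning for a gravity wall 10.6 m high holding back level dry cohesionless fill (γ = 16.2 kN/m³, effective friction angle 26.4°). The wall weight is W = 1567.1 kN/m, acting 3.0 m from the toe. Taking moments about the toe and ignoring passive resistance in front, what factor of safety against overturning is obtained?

3.80

K_a = tan²(45° − 26.4°/2) = 0.3844.
P_a = ½K_aγH² = 0.5×0.3844×16.2×10.6² = 349.9 kN/m, acting at H/3 = 3.533 m above the base.
Overturning moment M_o = P_a × H/3 = 349.9 × 3.533 = 1236.
Resisting moment M_r = W × 3.0 = 1567.1 × 3.0 = 4701.
FS_overturning = M_r/M_o = 4701/1236 = 3.803.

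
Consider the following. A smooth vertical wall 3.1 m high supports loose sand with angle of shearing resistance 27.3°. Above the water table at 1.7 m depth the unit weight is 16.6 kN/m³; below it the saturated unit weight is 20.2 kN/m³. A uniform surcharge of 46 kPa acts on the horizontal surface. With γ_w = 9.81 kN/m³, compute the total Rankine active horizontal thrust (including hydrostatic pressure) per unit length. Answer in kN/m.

K_a = tan²(45° − φ/2) = 0.3711.
γ' = 20.2 − 9.81 = 10.39 kN/m³. h₂ = H − d_w = 1.4 m.
σ'_h: at surface K_a·q = 17.07; at WT K_a(q+γd_w) = 27.55; at base K_a(q+γd_w+γ'h₂) = 32.94 kPa.
P₁ = ½(17.07+27.55)×1.7 = 37.92; P₂ = ½(27.55+32.94)×1.4 = 42.34; P_w = ½γ_w h₂² = 9.614.
Total = 37.92+42.34+9.614 = 89.88 kN/m.

89.9 kN/m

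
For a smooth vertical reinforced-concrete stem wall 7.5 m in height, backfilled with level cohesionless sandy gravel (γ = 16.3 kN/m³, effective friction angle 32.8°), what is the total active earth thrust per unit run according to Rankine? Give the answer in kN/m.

K_a = tan²(45° − φ/2) = 0.2973.
P_a = ½ K_a γ H² = 0.5 × 0.2973 × 16.3 × 7.5² = 136.3 kN/m.

136 kN/m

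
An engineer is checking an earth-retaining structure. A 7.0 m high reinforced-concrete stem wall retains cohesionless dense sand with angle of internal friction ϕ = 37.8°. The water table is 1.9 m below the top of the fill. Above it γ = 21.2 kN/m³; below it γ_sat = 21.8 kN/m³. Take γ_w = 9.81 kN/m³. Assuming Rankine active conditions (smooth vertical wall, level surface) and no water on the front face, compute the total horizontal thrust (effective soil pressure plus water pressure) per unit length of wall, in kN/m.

K_a = tan²(45° − φ/2) = 0.2400.
γ' = 21.8 − 9.81 = 11.99 kN/m³. Depth below WT = 5.1 m.
σ'_h at WT = K_a γ d_w = 9.667 kPa; at base = 9.667 + K_a γ' × 5.1 = 24.34 kPa.
P₁ (0–1.9 m) = ½×9.667×1.9 = 9.184. P₂ (1.9–7.0 m) = ½(9.667+24.34)×5.1 = 86.72.
P_w = ½ γ_w h₂² = 0.5×9.81×5.1² = 127.6. Total = 9.184+86.72+127.6 = 223.5 kN/m.

223 kN/m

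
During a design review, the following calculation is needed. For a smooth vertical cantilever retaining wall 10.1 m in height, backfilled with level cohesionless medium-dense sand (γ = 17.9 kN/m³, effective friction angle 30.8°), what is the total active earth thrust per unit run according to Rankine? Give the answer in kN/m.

295 kN/m

K_a = tan²(45° − φ/2) = 0.3227.
P_a = ½ K_a γ H² = 0.5 × 0.3227 × 17.9 × 10.1² = 294.6 kN/m.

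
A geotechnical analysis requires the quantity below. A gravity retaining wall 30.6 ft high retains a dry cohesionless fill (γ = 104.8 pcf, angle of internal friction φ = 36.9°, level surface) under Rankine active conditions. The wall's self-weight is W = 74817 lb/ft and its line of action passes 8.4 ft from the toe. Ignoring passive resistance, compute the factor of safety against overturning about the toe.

5.03

K_a = tan²(45° − 36.9°/2) = 0.2497.
P_a = ½K_aγH² = 0.5×0.2497×104.8×30.6² = 12250 lb/ft, acting at H/3 = 10.20 ft above the base.
Overturning moment M_o = P_a × H/3 = 12250 × 10.20 = 125000.
Resisting moment M_r = W × 8.4 = 74817 × 8.4 = 628500.
FS_overturning = M_r/M_o = 628500/125000 = 5.030.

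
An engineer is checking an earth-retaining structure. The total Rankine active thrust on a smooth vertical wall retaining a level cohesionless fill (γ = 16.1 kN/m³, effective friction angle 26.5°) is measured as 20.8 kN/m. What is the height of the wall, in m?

K_a = 0.3829. P_a = ½ K_a γ H² ⇒ H = √(2P_a/(K_a γ)).
H = √(2×20.8/(0.3829×16.1)) = 2.598 m.

2.60 m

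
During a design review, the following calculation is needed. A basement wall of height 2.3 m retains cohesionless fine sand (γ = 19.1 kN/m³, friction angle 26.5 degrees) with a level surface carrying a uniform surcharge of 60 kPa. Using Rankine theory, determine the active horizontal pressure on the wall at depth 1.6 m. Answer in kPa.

34.7 kPa

K_a = (1 − sin φ)/(1 + sin φ) = 0.3829.
σ_v = γz + q = 19.1 × 1.6 + 60 = 90.56 kPa.
σ_h = K_a σ_v = 0.3829 × 90.56 = 34.68 kPa.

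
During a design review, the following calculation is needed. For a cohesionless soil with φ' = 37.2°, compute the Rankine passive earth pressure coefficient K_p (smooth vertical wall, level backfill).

K_p = (1 + sin φ)/(1 − sin φ) = tan²(45° + 37.2°/2) = 4.058.

4.06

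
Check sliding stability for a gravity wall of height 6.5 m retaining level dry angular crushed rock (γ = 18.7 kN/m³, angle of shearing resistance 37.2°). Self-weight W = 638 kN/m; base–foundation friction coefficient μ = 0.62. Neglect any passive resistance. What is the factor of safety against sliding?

4.06

K_a = tan²(45° − 37.2°/2) = 0.2464.
P_a = ½K_aγH² = 0.5×0.2464×18.7×6.5² = 97.34 kN/m, acting at H/3 = 2.167 m above the base.
FS_sliding = μW / P_a = 0.62×638 / 97.34 = 4.064.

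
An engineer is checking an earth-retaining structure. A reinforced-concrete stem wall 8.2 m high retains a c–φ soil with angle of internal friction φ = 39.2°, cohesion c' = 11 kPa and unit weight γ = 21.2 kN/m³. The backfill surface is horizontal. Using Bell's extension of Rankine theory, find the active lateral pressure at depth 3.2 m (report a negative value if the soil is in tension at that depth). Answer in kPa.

K_a = (1 − sin φ)/(1 + sin φ) = 0.2255.
σ_a = K_a γ z − 2c√K_a = 0.2255×21.2×3.2 − 2×11×0.4748 = 4.849 kPa.

4.85 kPa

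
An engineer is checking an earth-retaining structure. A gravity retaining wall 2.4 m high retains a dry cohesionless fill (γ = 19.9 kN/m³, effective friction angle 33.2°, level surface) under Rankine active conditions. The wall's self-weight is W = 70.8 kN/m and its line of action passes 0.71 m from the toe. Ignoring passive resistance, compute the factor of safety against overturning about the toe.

K_a = tan²(45° − 33.2°/2) = 0.2924.
P_a = ½K_aγH² = 0.5×0.2924×19.9×2.4² = 16.76 kN/m, acting at H/3 = 0.8000 m above the base.
Overturning moment M_o = P_a × H/3 = 16.76 × 0.8000 = 13.40.
Resisting moment M_r = W × 0.71 = 70.8 × 0.71 = 50.27.
FS_overturning = M_r/M_o = 50.27/13.40 = 3.750.

3.75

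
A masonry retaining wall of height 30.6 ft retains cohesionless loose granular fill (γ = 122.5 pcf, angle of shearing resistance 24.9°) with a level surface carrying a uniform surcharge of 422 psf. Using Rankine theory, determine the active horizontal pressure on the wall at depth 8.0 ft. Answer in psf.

K_a = (1 − sin φ)/(1 + sin φ) = 0.4074.
σ_v = γz + q = 122.5 × 8.0 + 422 = 1402 psf.
σ_h = K_a σ_v = 0.4074 × 1402 = 571.2 psf.

571 psf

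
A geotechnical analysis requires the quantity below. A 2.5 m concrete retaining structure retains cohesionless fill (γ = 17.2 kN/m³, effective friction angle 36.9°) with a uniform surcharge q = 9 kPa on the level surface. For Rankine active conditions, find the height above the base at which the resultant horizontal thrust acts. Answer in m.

0.956 m

K_a = 0.2497.
Triangular part P₁ = ½K_aγH² = 13.42 at H/3 = 0.8333 m; rectangular part P₂ = K_a q H = 5.618 at H/2 = 1.250 m.
ȳ = (P₁·0.8333 + P₂·1.250)/(P₁+P₂) = 0.9563 m.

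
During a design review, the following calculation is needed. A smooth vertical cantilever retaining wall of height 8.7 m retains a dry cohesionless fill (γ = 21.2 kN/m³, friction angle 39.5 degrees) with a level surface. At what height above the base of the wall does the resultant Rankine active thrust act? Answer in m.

2.90 m

K_a = 0.2224.
The pressure distribution is triangular, so the resultant acts at H/3 above the base = 8.7/3 = 2.900 m.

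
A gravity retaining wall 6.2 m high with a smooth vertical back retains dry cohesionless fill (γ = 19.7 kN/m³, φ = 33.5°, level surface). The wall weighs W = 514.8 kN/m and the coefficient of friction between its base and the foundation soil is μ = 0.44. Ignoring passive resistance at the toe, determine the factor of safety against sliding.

K_a = tan²(45° − 33.5°/2) = 0.2887.
P_a = ½K_aγH² = 0.5×0.2887×19.7×6.2² = 109.3 kN/m, acting at H/3 = 2.067 m above the base.
FS_sliding = μW / P_a = 0.44×514.8 / 109.3 = 2.072.

2.07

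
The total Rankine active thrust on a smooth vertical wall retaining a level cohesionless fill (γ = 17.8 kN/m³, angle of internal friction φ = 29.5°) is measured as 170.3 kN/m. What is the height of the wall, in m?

K_a = 0.3401. P_a = ½ K_a γ H² ⇒ H = √(2P_a/(K_a γ)).
H = √(2×170.3/(0.3401×17.8)) = 7.501 m.

7.50 m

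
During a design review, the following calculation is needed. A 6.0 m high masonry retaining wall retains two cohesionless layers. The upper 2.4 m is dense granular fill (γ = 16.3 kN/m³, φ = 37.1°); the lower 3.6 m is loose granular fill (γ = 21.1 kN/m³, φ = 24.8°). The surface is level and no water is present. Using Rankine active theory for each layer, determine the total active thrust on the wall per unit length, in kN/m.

125 kN/m

K_a1 = tan²(45°−37.1°/2) = 0.2475; K_a2 = tan²(45°−24.8°/2) = 0.4090.
Layer 1: σ at base = K_a1 γ₁ h₁ = 9.682 kPa; P₁ = ½×9.682×2.4 = 11.62.
Layer 2: σ_v at top = γ₁h₁ = 39.12; σ_h top = K_a2×39.12 = 16.00; σ_h base = K_a2×(39.12+21.1×3.6) = 47.07.
P₂ = ½(16.00+47.07)×3.6 = 113.5. Total P_a = 11.62+113.5 = 125.1 kN/m.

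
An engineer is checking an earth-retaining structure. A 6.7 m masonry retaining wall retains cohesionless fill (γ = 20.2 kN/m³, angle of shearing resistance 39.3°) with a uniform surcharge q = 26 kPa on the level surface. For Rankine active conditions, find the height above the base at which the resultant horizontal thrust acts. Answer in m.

2.54 m

K_a = 0.2245.
Triangular part P₁ = ½K_aγH² = 101.8 at H/3 = 2.233 m; rectangular part P₂ = K_a q H = 39.10 at H/2 = 3.350 m.
ȳ = (P₁·2.233 + P₂·3.350)/(P₁+P₂) = 2.543 m.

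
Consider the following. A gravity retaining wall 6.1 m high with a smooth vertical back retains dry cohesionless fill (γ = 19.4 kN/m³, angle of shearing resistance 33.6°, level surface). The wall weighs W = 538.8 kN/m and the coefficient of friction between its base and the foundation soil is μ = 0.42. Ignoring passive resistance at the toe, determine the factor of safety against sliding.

2.18

K_a = tan²(45° − 33.6°/2) = 0.2875.
P_a = ½K_aγH² = 0.5×0.2875×19.4×6.1² = 103.8 kN/m, acting at H/3 = 2.033 m above the base.
FS_sliding = μW / P_a = 0.42×538.8 / 103.8 = 2.181.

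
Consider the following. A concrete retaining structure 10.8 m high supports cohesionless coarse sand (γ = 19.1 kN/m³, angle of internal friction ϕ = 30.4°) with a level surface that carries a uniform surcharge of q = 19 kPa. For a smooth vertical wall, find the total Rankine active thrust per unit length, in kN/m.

433 kN/m

K_a = tan²(45° − φ/2) = 0.3280.
Soil triangle: ½ K_a γ H² = 0.5×0.3280×19.1×10.8² = 365.4 kN/m.
Surcharge rectangle: K_a q H = 0.3280×19×10.8 = 67.30 kN/m.
Total = 365.4 + 67.30 = 432.7 kN/m.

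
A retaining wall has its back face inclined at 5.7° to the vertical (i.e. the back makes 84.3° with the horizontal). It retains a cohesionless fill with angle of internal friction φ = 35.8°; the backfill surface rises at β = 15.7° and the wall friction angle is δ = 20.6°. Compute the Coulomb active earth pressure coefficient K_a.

K_a = sin²(α+φ) / [sin²α · sin(α−δ) · (1 + √{sin(φ+δ)sin(φ−β) / (sin(α−δ)sin(α+β))})²].
With α = 84.3°, φ = 35.8°, δ = 20.6°, β = 15.7°: K_a = 0.3424.

0.342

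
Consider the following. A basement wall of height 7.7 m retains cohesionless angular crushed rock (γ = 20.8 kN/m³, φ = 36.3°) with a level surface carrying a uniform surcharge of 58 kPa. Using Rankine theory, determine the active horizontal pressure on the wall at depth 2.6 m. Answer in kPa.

28.7 kPa

K_a = (1 − sin φ)/(1 + sin φ) = 0.2563.
σ_v = γz + q = 20.8 × 2.6 + 58 = 112.1 kPa.
σ_h = K_a σ_v = 0.2563 × 112.1 = 28.72 kPa.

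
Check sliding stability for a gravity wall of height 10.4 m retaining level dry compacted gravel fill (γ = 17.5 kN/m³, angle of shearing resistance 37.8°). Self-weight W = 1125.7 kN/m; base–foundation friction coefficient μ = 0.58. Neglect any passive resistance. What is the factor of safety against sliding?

2.87

K_a = tan²(45° − 37.8°/2) = 0.2400.
P_a = ½K_aγH² = 0.5×0.2400×17.5×10.4² = 227.1 kN/m, acting at H/3 = 3.467 m above the base.
FS_sliding = μW / P_a = 0.58×1125.7 / 227.1 = 2.875.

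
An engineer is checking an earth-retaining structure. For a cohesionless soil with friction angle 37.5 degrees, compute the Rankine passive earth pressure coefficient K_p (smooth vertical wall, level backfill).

4.11

K_p = (1 + sin φ)/(1 − sin φ) = tan²(45° + 37.5°/2) = 4.112.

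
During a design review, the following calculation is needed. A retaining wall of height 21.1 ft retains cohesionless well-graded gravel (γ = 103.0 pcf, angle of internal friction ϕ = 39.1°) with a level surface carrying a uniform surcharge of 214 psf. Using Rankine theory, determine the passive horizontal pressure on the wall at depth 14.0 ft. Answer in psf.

K_p = (1 + sin φ)/(1 − sin φ) = 4.415.
σ_v = γz + q = 103.0 × 14.0 + 214 = 1656 psf.
σ_h = K_p σ_v = 4.415 × 1656 = 7312 psf.

7310 psf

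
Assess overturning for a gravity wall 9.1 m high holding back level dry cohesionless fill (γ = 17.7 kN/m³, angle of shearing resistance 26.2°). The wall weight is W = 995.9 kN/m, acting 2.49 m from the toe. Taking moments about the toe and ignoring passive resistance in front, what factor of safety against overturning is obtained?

K_a = tan²(45° − 26.2°/2) = 0.3874.
P_a = ½K_aγH² = 0.5×0.3874×17.7×9.1² = 283.9 kN/m, acting at H/3 = 3.033 m above the base.
Overturning moment M_o = P_a × H/3 = 283.9 × 3.033 = 861.3.
Resisting moment M_r = W × 2.49 = 995.9 × 2.49 = 2480.
FS_overturning = M_r/M_o = 2480/861.3 = 2.879.

2.88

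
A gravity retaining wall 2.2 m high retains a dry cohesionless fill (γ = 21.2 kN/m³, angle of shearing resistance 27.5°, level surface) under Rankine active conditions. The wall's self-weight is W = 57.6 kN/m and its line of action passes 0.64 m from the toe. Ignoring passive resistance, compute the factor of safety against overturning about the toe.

2.66

K_a = tan²(45° − 27.5°/2) = 0.3682.
P_a = ½K_aγH² = 0.5×0.3682×21.2×2.2² = 18.89 kN/m, acting at H/3 = 0.7333 m above the base.
Overturning moment M_o = P_a × H/3 = 18.89 × 0.7333 = 13.85.
Resisting moment M_r = W × 0.64 = 57.6 × 0.64 = 36.86.
FS_overturning = M_r/M_o = 36.86/13.85 = 2.661.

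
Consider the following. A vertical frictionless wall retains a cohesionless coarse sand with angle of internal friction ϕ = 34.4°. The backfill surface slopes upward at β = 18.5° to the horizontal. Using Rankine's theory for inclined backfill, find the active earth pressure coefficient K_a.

0.322

K_a = cos β · (cos β − √(cos²β − cos²φ)) / (cos β + √(cos²β − cos²φ)).
cos β = 0.9483, cos φ = 0.8251, √(cos²β − cos²φ) = 0.4674.
K_a = 0.9483 × (0.9483 − 0.4674)/(0.9483 + 0.4674) = 0.3221.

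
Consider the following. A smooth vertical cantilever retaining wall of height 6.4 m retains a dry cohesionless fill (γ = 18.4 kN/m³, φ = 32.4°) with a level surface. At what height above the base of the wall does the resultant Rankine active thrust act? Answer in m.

K_a = 0.3022.
The pressure distribution is triangular, so the resultant acts at H/3 above the base = 6.4/3 = 2.133 m.

2.13 m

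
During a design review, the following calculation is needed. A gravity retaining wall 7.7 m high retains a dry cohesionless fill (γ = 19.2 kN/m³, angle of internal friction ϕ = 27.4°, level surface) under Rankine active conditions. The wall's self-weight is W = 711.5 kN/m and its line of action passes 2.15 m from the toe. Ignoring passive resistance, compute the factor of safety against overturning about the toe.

2.83

K_a = tan²(45° − 27.4°/2) = 0.3697.
P_a = ½K_aγH² = 0.5×0.3697×19.2×7.7² = 210.4 kN/m, acting at H/3 = 2.567 m above the base.
Overturning moment M_o = P_a × H/3 = 210.4 × 2.567 = 540.1.
Resisting moment M_r = W × 2.15 = 711.5 × 2.15 = 1530.
FS_overturning = M_r/M_o = 1530/540.1 = 2.833.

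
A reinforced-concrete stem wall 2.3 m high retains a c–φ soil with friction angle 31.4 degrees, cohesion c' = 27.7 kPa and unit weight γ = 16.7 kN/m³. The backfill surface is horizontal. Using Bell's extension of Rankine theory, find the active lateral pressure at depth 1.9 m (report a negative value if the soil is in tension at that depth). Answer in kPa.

-21.1 kPa

K_a = (1 − sin φ)/(1 + sin φ) = 0.3149.
σ_a = K_a γ z − 2c√K_a = 0.3149×16.7×1.9 − 2×27.7×0.5612 = -21.10 kPa.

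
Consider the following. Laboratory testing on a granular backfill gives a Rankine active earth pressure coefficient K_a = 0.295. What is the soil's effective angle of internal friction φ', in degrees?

K_a = tan²(45° − φ/2) ⇒ 45° − φ/2 = arctan(√0.295) = 28.51°.
φ = 2(45° − 28.51°) = 32.98°.

33.0°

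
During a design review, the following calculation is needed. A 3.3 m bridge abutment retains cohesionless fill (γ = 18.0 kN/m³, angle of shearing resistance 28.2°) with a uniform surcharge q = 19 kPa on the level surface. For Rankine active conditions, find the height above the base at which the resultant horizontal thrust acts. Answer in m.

1.31 m

K_a = 0.3582.
Triangular part P₁ = ½K_aγH² = 35.11 at H/3 = 1.100 m; rectangular part P₂ = K_a q H = 22.46 at H/2 = 1.650 m.
ȳ = (P₁·1.100 + P₂·1.650)/(P₁+P₂) = 1.315 m.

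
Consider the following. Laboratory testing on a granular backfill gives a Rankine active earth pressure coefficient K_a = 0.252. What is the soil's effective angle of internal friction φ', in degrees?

36.7°

K_a = tan²(45° − φ/2) ⇒ 45° − φ/2 = arctan(√0.252) = 26.66°.
φ = 2(45° − 26.66°) = 36.69°.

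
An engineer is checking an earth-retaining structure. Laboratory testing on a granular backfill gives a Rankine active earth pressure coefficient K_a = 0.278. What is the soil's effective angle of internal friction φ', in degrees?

34.4°

K_a = tan²(45° − φ/2) ⇒ 45° − φ/2 = arctan(√0.278) = 27.80°.
φ = 2(45° − 27.80°) = 34.40°.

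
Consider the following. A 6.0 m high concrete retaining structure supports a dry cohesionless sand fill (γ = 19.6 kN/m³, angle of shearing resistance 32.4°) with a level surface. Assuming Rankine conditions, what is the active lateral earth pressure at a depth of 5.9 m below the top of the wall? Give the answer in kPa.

34.9 kPa

K_a = (1 − sin φ)/(1 + sin φ) = 0.3022.
σ_h = K_a γ z = 0.3022 × 19.6 × 5.9 = 34.95 kPa.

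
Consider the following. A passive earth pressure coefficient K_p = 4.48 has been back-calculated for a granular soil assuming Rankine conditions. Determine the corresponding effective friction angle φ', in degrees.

39.4°

K_p = (1+sin φ)/(1−sin φ) ⇒ sin φ = (K_p − 1)/(K_p + 1) = 0.6350.
φ = arcsin(0.6350) = 39.42°.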